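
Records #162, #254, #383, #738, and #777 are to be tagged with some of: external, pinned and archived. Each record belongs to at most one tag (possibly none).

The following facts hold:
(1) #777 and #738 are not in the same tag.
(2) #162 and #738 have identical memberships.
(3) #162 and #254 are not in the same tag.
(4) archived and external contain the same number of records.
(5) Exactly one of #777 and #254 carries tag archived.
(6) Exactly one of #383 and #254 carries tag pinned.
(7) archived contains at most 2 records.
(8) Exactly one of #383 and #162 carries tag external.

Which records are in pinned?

pinned = {#254}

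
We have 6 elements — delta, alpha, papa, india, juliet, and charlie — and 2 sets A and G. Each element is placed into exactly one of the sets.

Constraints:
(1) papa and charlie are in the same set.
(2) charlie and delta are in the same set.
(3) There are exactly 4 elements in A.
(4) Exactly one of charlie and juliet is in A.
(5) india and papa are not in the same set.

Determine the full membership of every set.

A = {alpha, charlie, delta, papa}; G = {india, juliet}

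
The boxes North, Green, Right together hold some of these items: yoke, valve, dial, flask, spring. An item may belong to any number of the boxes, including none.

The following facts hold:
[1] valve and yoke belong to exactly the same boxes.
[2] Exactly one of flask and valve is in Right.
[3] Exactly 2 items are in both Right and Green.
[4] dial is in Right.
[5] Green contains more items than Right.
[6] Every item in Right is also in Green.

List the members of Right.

Right = {dial, flask}

From (4): dial ∈ Right.
(6) with dial ∈ Right: dial ∈ Green.
Suppose yoke ∈ Right: no assignment then satisfies all the clues, so yoke ∉ Right.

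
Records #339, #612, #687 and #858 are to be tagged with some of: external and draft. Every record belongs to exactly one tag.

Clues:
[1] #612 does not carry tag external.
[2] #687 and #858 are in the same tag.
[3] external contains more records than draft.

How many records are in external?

3

From (1): #612 ∉ external.
Only one tag left: #612 ∈ draft.
Suppose #339 ∉ external: no assignment then satisfies all the clues, so #339 ∈ external.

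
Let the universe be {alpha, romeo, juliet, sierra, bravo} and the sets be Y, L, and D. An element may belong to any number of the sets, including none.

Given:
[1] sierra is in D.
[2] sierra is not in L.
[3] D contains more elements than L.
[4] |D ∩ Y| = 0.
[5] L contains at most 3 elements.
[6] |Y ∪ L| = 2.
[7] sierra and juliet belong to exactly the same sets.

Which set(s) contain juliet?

juliet: D

From (1): sierra ∈ D.
From (2): sierra ∉ L.
(7): juliet matches sierra: juliet ∉ L.
(7): juliet matches sierra: juliet ∈ D.
Suppose juliet ∈ Y: no assignment then satisfies all the clues, so juliet ∉ Y.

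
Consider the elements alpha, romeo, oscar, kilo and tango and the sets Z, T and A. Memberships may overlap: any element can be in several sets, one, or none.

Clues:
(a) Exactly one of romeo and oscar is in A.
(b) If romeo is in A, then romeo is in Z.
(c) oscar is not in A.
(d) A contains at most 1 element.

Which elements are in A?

From (c): oscar ∉ A.
(a) (exactly one): romeo ∈ A.
(b): romeo ∈ Z.
(d): A already has 1, so the rest are out.

A = {romeo}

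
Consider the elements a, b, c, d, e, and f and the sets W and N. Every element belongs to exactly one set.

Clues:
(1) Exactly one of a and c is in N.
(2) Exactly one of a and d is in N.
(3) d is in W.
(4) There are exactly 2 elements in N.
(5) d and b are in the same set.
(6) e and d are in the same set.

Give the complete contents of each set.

W = {b, c, d, e}; N = {a, f}

From (3): d ∈ W.
(2) (exactly one): a ∈ N.
(5): b matches d: b ∈ W.
(6): e matches d: e ∈ W.
(1) (exactly one): c ∉ N.
(4): only 2 candidates remain for N, so all are in.
Only one set left: c ∈ W.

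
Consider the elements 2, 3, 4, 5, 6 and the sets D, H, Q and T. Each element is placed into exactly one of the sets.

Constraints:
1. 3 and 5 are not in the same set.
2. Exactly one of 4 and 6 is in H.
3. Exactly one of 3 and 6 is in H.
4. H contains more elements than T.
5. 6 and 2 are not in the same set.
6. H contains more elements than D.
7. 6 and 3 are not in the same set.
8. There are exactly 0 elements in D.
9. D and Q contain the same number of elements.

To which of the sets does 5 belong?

(8): D already has 0, so the rest are out.
Suppose 5 ∈ H: no assignment then satisfies all the clues, so 5 ∉ H.

5: T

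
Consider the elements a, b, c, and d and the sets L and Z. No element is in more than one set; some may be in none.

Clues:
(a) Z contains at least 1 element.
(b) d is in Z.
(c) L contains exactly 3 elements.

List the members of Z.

From (b): d ∈ Z.
(c): only 3 candidates remain for L, so all are in.

Z = {d}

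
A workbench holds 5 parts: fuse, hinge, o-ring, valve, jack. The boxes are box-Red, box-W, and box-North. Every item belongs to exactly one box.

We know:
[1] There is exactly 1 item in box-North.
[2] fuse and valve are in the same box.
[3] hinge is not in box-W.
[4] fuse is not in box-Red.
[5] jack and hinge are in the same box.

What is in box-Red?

box-Red = {hinge, jack}

From (3): hinge ∉ box-W.
From (4): fuse ∉ box-Red.
(2): valve matches fuse: valve ∉ box-Red.
(5): jack matches hinge: jack ∉ box-W.
Suppose hinge ∉ box-Red: no assignment then satisfies all the clues, so hinge ∈ box-Red.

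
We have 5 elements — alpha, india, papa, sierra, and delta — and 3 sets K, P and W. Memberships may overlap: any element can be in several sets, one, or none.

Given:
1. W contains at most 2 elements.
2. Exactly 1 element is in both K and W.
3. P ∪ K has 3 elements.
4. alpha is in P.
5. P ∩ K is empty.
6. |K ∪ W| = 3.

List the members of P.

From (4): alpha ∈ P.
(5) (disjoint): alpha ∉ K.
Suppose india ∈ P: no assignment then satisfies all the clues, so india ∉ P.

P = {alpha}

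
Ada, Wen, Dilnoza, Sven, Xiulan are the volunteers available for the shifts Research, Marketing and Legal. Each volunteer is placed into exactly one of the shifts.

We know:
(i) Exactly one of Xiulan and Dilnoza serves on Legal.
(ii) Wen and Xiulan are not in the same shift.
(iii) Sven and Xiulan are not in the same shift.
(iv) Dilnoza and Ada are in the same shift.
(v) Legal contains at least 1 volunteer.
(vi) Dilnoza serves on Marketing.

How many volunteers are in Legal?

1

From (vi): Dilnoza ∈ Marketing.
(i) (exactly one): Xiulan ∈ Legal.
(ii): Wen ∉ Legal.
(iii): Sven ∉ Legal.
(iv): Ada matches Dilnoza: Ada ∉ Research.
(iv): Ada matches Dilnoza: Ada ∈ Marketing.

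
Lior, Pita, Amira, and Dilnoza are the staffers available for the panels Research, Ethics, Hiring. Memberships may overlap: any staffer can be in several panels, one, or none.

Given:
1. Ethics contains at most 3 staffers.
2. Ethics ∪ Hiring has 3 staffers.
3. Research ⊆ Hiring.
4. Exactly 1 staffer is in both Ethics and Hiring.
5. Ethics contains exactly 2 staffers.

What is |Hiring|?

2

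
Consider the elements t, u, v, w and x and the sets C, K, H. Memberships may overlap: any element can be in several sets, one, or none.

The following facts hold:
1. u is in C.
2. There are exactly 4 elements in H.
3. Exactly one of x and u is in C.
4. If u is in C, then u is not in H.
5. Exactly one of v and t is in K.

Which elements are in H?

H = {t, v, w, x}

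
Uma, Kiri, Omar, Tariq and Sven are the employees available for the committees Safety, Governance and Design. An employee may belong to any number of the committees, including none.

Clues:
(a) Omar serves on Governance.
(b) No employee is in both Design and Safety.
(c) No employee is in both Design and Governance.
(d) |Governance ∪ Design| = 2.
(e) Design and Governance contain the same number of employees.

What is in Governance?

Governance = {Omar}

From (a): Omar ∈ Governance.
(c) (disjoint): Omar ∉ Design.
Suppose Uma ∈ Governance: no assignment then satisfies all the clues, so Uma ∉ Governance.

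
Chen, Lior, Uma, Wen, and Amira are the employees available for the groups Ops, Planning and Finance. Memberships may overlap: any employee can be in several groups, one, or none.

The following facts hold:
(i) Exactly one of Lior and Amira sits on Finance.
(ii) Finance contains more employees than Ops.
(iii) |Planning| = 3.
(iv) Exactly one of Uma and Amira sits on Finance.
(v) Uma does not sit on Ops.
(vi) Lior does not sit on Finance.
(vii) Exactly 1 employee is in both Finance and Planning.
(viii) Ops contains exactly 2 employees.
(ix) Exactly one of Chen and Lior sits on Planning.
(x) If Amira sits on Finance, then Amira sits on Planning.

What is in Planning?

Planning = {Amira, Lior, Uma}

From (v): Uma ∉ Ops.
From (vi): Lior ∉ Finance.
(i) (exactly one): Amira ∈ Finance.
(iv) (exactly one): Uma ∉ Finance.
(x): Amira ∈ Planning.
Suppose Chen ∈ Planning: no assignment then satisfies all the clues, so Chen ∉ Planning.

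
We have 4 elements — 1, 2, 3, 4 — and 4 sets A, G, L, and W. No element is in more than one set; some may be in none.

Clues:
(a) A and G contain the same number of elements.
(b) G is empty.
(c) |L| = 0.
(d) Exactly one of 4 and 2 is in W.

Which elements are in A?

A = {}

(b): G already has 0, so the rest are out.
(c): L already has 0, so the rest are out.
Suppose 1 ∈ A: no assignment then satisfies all the clues, so 1 ∉ A.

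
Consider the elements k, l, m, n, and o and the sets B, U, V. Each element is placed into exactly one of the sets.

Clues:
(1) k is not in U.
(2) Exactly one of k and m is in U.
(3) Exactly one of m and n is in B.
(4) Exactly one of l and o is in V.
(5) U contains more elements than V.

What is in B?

From (1): k ∉ U.
(2) (exactly one): m ∈ U.
(3) (exactly one): n ∈ B.
Suppose k ∉ B: no assignment then satisfies all the clues, so k ∈ B.

B = {k, n}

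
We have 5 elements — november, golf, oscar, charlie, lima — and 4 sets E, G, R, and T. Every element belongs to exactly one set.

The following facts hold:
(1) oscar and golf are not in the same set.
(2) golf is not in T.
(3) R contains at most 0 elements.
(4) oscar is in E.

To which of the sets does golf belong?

From (2): golf ∉ T.
From (4): oscar ∈ E.
(1): golf ∉ E.
(3): R already has 0, so the rest are out.
Only one set left: golf ∈ G.

golf: G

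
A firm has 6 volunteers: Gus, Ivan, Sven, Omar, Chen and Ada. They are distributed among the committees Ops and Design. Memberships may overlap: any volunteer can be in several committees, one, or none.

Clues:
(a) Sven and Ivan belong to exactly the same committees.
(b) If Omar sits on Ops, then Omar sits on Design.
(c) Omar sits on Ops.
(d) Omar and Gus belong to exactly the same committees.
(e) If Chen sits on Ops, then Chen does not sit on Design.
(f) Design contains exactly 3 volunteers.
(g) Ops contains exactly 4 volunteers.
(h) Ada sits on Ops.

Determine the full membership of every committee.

Ops = {Ada, Chen, Gus, Omar}; Design = {Ada, Gus, Omar}

From (c): Omar ∈ Ops.
From (h): Ada ∈ Ops.
(b): Omar ∈ Design.
(d): Gus matches Omar: Gus ∈ Ops.
(d): Gus matches Omar: Gus ∈ Design.
Suppose Ivan ∈ Ops: no assignment then satisfies all the clues, so Ivan ∉ Ops.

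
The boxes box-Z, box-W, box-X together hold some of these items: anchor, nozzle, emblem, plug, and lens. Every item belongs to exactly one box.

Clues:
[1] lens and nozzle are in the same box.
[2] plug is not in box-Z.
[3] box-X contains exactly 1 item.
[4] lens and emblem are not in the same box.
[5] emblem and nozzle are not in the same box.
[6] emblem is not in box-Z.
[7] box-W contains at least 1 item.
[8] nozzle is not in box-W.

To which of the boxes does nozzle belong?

From (2): plug ∉ box-Z.
From (6): emblem ∉ box-Z.
From (8): nozzle ∉ box-W.
(1): lens matches nozzle: lens ∉ box-W.
Suppose nozzle ∉ box-Z: no assignment then satisfies all the clues, so nozzle ∈ box-Z.

nozzle: box-Z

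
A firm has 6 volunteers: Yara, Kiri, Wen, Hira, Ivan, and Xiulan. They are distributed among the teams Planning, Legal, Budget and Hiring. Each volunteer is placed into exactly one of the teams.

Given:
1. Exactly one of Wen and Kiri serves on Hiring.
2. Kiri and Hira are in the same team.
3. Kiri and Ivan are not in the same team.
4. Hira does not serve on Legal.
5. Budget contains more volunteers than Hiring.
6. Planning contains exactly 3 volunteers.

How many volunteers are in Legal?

0

From (4): Hira ∉ Legal.
(2): Kiri matches Hira: Kiri ∉ Legal.
Suppose Yara ∈ Legal: no assignment then satisfies all the clues, so Yara ∉ Legal.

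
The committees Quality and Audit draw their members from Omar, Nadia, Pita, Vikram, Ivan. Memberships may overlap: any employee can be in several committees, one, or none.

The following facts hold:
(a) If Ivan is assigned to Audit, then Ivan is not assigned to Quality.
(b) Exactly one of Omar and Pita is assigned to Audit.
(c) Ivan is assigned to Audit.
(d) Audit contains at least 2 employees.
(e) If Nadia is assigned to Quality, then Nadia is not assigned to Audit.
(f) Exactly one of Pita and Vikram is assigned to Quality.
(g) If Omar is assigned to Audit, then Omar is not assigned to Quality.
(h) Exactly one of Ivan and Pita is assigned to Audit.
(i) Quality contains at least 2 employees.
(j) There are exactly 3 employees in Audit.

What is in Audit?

Audit = {Ivan, Omar, Vikram}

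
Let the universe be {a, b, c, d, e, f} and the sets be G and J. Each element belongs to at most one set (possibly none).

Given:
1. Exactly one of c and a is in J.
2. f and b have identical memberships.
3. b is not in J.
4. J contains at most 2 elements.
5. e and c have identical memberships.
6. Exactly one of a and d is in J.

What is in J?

From (3): b ∉ J.
(2): f matches b: f ∉ J.
Suppose a ∉ J: no assignment then satisfies all the clues, so a ∈ J.

J = {a}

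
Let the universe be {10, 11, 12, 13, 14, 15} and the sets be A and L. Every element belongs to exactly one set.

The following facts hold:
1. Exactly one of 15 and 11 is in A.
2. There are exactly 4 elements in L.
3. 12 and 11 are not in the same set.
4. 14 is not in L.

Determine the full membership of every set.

A = {11, 14}; L = {10, 12, 13, 15}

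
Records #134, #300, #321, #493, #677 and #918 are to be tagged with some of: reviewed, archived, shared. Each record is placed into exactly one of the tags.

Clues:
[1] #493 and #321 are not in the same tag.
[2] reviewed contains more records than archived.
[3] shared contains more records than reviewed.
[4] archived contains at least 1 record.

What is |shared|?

3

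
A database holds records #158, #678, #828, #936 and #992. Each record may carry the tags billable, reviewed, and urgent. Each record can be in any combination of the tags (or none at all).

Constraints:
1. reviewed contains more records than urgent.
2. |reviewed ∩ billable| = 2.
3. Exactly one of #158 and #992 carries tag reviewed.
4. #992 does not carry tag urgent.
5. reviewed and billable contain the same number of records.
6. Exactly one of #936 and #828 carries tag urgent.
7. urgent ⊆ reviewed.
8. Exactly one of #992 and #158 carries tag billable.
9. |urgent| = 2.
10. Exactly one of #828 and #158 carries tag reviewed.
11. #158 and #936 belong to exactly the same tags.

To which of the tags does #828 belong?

#828: billable

From (4): #992 ∉ urgent.
Suppose #828 ∉ billable: no assignment then satisfies all the clues, so #828 ∈ billable.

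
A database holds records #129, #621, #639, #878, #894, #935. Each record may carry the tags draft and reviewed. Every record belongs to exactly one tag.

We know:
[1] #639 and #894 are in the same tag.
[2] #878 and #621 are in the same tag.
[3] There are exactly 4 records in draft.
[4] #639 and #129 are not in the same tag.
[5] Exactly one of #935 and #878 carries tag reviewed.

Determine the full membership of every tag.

draft = {#621, #639, #878, #894}; reviewed = {#129, #935}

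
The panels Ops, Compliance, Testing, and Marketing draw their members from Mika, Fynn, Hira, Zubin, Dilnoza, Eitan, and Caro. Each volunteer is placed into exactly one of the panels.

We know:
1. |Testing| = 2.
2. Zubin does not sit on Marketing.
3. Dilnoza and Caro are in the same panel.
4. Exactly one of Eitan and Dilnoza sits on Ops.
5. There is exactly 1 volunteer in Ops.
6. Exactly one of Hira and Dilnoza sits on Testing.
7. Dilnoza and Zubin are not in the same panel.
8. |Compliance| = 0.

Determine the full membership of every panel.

From (2): Zubin ∉ Marketing.
(8): Compliance already has 0, so the rest are out.
Suppose Mika ∈ Ops: no assignment then satisfies all the clues, so Mika ∉ Ops.

Ops = {Eitan}; Compliance = {}; Testing = {Hira, Zubin}; Marketing = {Caro, Dilnoza, Fynn, Mika}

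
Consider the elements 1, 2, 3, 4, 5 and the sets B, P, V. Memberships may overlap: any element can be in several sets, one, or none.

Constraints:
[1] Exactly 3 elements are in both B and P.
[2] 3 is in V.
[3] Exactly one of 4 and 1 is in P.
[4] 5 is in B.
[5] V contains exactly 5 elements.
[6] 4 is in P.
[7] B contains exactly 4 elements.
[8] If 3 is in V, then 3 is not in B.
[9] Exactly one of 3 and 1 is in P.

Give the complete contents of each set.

B = {1, 2, 4, 5}; P = {2, 3, 4, 5}; V = {1, 2, 3, 4, 5}

From (2): 3 ∈ V.
From (4): 5 ∈ B.
From (6): 4 ∈ P.
(3) (exactly one): 1 ∉ P.
(5): only 5 candidates remain for V, so all are in.
(8): 3 ∉ B.
(9) (exactly one): 3 ∈ P.
(7): only 4 candidates remain for B, so all are in.
Suppose 2 ∉ P: no assignment then satisfies all the clues, so 2 ∈ P.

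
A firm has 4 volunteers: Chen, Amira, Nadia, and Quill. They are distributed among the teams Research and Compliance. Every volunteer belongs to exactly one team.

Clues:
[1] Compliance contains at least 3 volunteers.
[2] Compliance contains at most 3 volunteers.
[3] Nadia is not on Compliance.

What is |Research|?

From (3): Nadia ∉ Compliance.
(1): only 3 candidates remain for Compliance, so all are in.
Only one team left: Nadia ∈ Research.

1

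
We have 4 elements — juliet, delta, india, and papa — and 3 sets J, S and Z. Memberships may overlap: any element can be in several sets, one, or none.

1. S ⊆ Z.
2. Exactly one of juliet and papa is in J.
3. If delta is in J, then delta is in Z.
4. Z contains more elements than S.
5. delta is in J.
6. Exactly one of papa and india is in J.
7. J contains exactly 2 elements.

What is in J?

J = {delta, papa}

From (5): delta ∈ J.
(3): delta ∈ Z.
Suppose juliet ∈ J: no assignment then satisfies all the clues, so juliet ∉ J.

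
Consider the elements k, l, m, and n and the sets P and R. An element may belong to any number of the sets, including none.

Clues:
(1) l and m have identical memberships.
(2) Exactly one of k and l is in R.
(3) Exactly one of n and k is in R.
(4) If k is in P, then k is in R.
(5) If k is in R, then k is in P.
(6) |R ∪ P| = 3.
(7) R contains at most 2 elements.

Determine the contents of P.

P = {k, l, m}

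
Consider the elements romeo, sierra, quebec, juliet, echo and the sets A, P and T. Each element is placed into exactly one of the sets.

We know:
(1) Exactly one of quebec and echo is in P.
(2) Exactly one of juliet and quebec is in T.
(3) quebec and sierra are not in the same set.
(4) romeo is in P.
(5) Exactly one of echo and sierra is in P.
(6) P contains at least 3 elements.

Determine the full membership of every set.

From (4): romeo ∈ P.
Suppose sierra ∉ A: no assignment then satisfies all the clues, so sierra ∈ A.

A = {sierra}; P = {echo, juliet, romeo}; T = {quebec}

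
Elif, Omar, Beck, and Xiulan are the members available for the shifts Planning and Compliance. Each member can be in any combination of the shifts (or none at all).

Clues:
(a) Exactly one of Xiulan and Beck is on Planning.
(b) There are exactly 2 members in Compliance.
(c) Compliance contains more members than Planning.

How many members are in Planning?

1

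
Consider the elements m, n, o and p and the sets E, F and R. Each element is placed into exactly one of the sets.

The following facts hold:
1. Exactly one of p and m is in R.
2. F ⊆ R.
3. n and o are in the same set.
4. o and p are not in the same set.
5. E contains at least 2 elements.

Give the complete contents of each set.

E = {m, n, o}; F = {}; R = {p}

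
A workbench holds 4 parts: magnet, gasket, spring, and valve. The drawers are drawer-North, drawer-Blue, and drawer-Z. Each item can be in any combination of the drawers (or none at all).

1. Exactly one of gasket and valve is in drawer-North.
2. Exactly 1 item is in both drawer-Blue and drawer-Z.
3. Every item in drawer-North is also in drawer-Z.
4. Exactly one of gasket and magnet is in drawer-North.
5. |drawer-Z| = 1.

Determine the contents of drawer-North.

drawer-North = {gasket}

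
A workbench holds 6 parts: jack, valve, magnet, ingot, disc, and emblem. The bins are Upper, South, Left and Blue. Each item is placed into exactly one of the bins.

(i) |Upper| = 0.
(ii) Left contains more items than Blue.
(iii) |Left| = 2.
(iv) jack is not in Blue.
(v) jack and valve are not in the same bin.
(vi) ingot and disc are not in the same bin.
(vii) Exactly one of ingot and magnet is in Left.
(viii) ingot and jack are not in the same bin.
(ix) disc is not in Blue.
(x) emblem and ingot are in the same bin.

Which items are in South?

South = {disc, jack, magnet}

From (iv): jack ∉ Blue.
From (ix): disc ∉ Blue.
(i): Upper already has 0, so the rest are out.
Suppose jack ∉ South: no assignment then satisfies all the clues, so jack ∈ South.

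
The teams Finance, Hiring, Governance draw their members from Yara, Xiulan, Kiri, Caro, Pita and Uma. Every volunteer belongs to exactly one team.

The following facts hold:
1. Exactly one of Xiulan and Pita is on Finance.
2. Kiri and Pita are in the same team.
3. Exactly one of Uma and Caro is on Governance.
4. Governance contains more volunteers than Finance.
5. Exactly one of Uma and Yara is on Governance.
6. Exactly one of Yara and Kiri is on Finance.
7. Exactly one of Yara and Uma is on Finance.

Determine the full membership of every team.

Finance = {Xiulan, Yara}; Hiring = {Caro}; Governance = {Kiri, Pita, Uma}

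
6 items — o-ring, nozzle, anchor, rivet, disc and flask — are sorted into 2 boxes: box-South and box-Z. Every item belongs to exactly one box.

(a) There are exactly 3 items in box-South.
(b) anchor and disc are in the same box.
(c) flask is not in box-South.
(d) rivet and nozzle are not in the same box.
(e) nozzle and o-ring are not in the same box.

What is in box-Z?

From (c): flask ∉ box-South.
Only one box left: flask ∈ box-Z.
Suppose o-ring ∉ box-Z: no assignment then satisfies all the clues, so o-ring ∈ box-Z.

box-Z = {flask, o-ring, rivet}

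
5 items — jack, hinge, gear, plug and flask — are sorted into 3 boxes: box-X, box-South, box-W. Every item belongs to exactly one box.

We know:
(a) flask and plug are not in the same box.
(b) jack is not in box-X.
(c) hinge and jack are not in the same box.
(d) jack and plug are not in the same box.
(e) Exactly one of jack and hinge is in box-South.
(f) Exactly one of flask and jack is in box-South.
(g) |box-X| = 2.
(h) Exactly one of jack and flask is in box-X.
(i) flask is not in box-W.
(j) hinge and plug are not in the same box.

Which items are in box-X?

box-X = {flask, hinge}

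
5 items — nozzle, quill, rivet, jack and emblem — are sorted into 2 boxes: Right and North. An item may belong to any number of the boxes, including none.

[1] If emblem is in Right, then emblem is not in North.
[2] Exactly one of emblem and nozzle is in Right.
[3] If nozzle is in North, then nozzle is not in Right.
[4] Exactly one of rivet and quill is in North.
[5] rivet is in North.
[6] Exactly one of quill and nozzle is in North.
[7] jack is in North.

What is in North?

From (5): rivet ∈ North.
From (7): jack ∈ North.
(4) (exactly one): quill ∉ North.
(6) (exactly one): nozzle ∈ North.
(3): nozzle ∉ Right.
(2) (exactly one): emblem ∈ Right.
(1): emblem ∉ North.

North = {jack, nozzle, rivet}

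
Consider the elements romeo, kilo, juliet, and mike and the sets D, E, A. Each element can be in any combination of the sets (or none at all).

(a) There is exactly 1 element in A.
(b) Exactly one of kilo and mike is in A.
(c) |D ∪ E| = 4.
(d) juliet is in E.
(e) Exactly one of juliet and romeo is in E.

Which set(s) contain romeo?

romeo: D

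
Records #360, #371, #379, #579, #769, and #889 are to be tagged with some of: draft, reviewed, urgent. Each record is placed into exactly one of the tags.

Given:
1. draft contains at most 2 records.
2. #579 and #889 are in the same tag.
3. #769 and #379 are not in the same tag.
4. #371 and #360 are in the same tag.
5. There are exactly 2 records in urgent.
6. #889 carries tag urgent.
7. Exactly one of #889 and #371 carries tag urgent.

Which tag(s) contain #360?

#360: reviewed

From (6): #889 ∈ urgent.
(2): #579 matches #889: #579 ∉ draft.
(2): #579 matches #889: #579 ∉ reviewed.
(2): #579 matches #889: #579 ∈ urgent.
(5): urgent already has 2, so the rest are out.
Suppose #360 ∈ draft: no assignment then satisfies all the clues, so #360 ∉ draft.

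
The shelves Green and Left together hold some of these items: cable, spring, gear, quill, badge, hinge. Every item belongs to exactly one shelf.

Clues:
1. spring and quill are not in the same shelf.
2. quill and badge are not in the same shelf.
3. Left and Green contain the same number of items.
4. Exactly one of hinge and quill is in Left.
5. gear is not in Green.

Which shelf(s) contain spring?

spring: Green

From (5): gear ∉ Green.
Only one shelf left: gear ∈ Left.
Suppose spring ∉ Green: no assignment then satisfies all the clues, so spring ∈ Green.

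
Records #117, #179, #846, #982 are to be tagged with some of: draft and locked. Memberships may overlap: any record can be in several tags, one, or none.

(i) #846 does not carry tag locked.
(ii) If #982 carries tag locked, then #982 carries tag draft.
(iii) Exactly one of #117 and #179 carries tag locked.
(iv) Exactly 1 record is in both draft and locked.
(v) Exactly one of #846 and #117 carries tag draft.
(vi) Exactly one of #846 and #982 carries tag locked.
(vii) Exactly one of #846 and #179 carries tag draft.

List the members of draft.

draft = {#846, #982}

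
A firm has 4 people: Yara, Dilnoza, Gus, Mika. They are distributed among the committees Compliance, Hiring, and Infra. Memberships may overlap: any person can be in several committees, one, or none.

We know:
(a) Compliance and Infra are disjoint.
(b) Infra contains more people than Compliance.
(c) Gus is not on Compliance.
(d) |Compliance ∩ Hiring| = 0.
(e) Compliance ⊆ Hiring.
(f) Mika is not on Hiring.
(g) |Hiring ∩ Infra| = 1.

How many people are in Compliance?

0

From (c): Gus ∉ Compliance.
From (f): Mika ∉ Hiring.
(e) contrapositive: Mika ∉ Compliance.
Suppose Yara ∈ Compliance: no assignment then satisfies all the clues, so Yara ∉ Compliance.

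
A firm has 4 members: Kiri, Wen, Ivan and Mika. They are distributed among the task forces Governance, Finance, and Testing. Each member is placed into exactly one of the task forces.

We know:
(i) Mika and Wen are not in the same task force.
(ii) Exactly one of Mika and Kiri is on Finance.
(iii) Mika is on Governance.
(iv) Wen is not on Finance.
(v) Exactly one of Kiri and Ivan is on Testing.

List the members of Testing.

From (iii): Mika ∈ Governance.
From (iv): Wen ∉ Finance.
(i): Wen ∉ Governance.
(ii) (exactly one): Kiri ∈ Finance.
(v) (exactly one): Ivan ∈ Testing.
Only one task force left: Wen ∈ Testing.

Testing = {Ivan, Wen}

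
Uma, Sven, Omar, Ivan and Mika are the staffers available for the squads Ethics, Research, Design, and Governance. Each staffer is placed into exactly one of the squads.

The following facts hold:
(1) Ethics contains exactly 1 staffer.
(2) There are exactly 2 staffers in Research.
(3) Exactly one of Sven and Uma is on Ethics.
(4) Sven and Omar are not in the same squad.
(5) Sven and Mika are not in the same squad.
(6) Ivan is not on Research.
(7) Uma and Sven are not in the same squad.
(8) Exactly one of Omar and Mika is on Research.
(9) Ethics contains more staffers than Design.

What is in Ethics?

Ethics = {Sven}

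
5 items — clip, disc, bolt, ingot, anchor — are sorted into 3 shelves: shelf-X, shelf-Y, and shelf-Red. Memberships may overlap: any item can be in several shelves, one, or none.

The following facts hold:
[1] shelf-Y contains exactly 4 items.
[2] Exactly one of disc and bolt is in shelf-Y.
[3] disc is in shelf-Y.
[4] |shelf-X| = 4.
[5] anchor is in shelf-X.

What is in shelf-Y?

shelf-Y = {anchor, clip, disc, ingot}

From (3): disc ∈ shelf-Y.
From (5): anchor ∈ shelf-X.
(2) (exactly one): bolt ∉ shelf-Y.
(1): only 4 candidates remain for shelf-Y, so all are in.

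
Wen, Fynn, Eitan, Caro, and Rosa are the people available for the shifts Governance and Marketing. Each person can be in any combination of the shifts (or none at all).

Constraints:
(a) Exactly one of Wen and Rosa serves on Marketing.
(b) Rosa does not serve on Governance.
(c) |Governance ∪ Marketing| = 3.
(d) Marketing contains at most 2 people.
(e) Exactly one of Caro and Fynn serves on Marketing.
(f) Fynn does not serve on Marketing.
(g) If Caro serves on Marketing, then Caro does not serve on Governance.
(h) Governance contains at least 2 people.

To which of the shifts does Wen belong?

Wen: Governance, Marketing

From (b): Rosa ∉ Governance.
From (f): Fynn ∉ Marketing.
(e) (exactly one): Caro ∈ Marketing.
(g): Caro ∉ Governance.
Suppose Wen ∉ Governance: no assignment then satisfies all the clues, so Wen ∈ Governance.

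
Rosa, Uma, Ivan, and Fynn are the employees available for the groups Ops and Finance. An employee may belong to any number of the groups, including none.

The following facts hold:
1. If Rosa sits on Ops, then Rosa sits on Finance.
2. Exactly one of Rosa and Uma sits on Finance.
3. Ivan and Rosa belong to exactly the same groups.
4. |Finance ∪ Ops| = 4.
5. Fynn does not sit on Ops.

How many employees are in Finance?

3

From (5): Fynn ∉ Ops.
Suppose Rosa ∉ Finance: no assignment then satisfies all the clues, so Rosa ∈ Finance.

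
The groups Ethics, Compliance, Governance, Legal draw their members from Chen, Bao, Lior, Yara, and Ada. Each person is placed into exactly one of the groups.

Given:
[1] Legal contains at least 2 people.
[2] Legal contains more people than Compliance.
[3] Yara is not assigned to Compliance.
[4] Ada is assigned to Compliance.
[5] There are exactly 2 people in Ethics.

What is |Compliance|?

1

From (3): Yara ∉ Compliance.
From (4): Ada ∈ Compliance.
Suppose Chen ∈ Compliance: no assignment then satisfies all the clues, so Chen ∉ Compliance.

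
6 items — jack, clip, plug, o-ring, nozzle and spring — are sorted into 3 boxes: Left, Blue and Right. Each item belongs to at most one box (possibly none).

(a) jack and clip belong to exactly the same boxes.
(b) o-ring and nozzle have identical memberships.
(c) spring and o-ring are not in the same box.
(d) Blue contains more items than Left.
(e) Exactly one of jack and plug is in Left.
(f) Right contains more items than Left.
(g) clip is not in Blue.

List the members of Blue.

Blue = {nozzle, o-ring}

From (g): clip ∉ Blue.
(a): jack matches clip: jack ∉ Blue.
Suppose plug ∈ Blue: no assignment then satisfies all the clues, so plug ∉ Blue.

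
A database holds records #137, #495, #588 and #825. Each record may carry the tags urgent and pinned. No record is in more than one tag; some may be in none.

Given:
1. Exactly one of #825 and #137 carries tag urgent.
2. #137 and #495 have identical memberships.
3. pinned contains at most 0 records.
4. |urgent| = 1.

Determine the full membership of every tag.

urgent = {#825}; pinned = {}

(3): pinned already has 0, so the rest are out.
Suppose #137 ∈ urgent: no assignment then satisfies all the clues, so #137 ∉ urgent.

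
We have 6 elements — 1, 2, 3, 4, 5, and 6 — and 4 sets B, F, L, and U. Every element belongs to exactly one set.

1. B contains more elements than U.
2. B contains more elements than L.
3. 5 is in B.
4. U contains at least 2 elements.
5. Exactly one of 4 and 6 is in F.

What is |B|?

3

From (3): 5 ∈ B.
Suppose 1 ∈ F: no assignment then satisfies all the clues, so 1 ∉ F.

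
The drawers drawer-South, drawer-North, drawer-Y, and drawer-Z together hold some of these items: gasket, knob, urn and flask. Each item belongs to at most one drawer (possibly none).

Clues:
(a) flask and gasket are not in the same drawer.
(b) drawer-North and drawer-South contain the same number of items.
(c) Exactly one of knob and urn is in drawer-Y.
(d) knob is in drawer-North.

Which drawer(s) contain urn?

urn: drawer-Y

From (d): knob ∈ drawer-North.
(c) (exactly one): urn ∈ drawer-Y.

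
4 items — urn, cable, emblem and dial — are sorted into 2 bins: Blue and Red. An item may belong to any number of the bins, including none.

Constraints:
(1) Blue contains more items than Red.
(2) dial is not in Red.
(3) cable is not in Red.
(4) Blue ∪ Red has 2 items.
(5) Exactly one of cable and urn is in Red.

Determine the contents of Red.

Red = {urn}

From (2): dial ∉ Red.
From (3): cable ∉ Red.
(5) (exactly one): urn ∈ Red.
Suppose emblem ∈ Red: no assignment then satisfies all the clues, so emblem ∉ Red.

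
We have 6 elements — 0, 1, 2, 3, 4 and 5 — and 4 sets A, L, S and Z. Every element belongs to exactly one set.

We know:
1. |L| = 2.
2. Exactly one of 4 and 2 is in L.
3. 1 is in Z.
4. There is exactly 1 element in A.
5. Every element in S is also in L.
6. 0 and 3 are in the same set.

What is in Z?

Z = {0, 1, 3}

From (3): 1 ∈ Z.
Suppose 0 ∉ Z: no assignment then satisfies all the clues, so 0 ∈ Z.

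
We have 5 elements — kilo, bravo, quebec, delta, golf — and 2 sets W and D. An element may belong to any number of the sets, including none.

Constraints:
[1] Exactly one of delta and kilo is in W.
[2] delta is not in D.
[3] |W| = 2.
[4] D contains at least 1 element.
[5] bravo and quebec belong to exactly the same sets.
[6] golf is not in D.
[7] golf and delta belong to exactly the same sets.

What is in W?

W = {delta, golf}

From (2): delta ∉ D.
From (6): golf ∉ D.
Suppose kilo ∈ W: no assignment then satisfies all the clues, so kilo ∉ W.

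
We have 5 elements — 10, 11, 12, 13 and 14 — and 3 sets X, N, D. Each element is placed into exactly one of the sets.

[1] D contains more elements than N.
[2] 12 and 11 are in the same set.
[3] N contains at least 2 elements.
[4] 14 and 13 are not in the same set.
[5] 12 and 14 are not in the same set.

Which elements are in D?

D = {11, 12, 13}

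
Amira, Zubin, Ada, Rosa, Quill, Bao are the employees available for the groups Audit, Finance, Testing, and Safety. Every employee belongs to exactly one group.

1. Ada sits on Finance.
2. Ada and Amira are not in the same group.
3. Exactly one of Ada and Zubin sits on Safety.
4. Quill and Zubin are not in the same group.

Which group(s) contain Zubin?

From (1): Ada ∈ Finance.
(2): Amira ∉ Finance.
(3) (exactly one): Zubin ∈ Safety.
(4): Quill ∉ Safety.

Zubin: Safety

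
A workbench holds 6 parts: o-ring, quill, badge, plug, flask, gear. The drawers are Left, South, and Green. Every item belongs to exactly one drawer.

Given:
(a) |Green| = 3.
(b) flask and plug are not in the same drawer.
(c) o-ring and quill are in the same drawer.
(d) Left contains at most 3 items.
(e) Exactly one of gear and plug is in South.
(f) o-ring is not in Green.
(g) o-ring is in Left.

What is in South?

From (f): o-ring ∉ Green.
From (g): o-ring ∈ Left.
(c): quill matches o-ring: quill ∈ Left.
Suppose badge ∈ South: no assignment then satisfies all the clues, so badge ∉ South.

South = {plug}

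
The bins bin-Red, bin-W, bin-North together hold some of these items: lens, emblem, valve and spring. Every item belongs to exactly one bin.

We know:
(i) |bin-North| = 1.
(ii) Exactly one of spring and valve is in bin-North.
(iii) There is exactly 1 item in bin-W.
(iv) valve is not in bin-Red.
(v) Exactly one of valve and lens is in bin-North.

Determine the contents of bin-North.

From (iv): valve ∉ bin-Red.
Suppose lens ∈ bin-North: no assignment then satisfies all the clues, so lens ∉ bin-North.

bin-North = {valve}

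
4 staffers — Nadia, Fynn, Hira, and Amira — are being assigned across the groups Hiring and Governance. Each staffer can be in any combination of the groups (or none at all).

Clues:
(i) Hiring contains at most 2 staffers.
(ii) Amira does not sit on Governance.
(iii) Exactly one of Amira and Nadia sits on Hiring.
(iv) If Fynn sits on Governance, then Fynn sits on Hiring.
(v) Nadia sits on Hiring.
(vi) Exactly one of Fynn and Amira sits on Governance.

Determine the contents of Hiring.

Hiring = {Fynn, Nadia}

From (ii): Amira ∉ Governance.
From (v): Nadia ∈ Hiring.
(iii) (exactly one): Amira ∉ Hiring.
(vi) (exactly one): Fynn ∈ Governance.
(iv): Fynn ∈ Hiring.
(i): Hiring already has 2, so the rest are out.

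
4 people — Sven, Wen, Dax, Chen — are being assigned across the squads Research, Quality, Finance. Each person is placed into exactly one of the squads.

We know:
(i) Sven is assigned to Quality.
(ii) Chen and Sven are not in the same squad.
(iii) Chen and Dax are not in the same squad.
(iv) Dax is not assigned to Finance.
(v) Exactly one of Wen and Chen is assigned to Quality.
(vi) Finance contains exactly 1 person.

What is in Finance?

Finance = {Chen}

From (i): Sven ∈ Quality.
From (iv): Dax ∉ Finance.
(ii): Chen ∉ Quality.
(v) (exactly one): Wen ∈ Quality.
(vi): only 1 candidates remain for Finance, so all are in.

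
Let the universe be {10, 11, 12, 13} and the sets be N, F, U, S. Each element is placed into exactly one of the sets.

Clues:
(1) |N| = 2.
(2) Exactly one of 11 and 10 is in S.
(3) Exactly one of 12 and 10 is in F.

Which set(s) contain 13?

13: N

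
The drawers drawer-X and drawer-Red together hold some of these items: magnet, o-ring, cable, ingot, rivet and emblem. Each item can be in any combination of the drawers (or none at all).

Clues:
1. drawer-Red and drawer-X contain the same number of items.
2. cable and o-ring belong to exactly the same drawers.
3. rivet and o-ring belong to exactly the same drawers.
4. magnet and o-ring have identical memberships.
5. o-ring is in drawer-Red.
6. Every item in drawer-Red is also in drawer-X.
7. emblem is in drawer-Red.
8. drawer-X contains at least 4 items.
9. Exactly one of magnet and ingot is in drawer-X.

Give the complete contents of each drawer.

From (5): o-ring ∈ drawer-Red.
From (7): emblem ∈ drawer-Red.
(2): cable matches o-ring: cable ∈ drawer-Red.
(3): rivet matches o-ring: rivet ∈ drawer-Red.
(4): magnet matches o-ring: magnet ∈ drawer-Red.
(6) with magnet ∈ drawer-Red: magnet ∈ drawer-X.
(6) with o-ring ∈ drawer-Red: o-ring ∈ drawer-X.
(6) with cable ∈ drawer-Red: cable ∈ drawer-X.
(6) with rivet ∈ drawer-Red: rivet ∈ drawer-X.
(6) with emblem ∈ drawer-Red: emblem ∈ drawer-X.
(9) (exactly one): ingot ∉ drawer-X.
(6) contrapositive: ingot ∉ drawer-Red.

drawer-X = {cable, emblem, magnet, o-ring, rivet}; drawer-Red = {cable, emblem, magnet, o-ring, rivet}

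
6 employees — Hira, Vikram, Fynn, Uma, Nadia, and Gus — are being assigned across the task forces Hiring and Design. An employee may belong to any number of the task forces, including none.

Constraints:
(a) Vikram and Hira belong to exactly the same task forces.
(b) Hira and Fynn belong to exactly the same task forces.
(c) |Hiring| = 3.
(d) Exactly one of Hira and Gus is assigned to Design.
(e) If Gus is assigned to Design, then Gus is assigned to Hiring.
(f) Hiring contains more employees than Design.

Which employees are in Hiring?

Hiring = {Gus, Nadia, Uma}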